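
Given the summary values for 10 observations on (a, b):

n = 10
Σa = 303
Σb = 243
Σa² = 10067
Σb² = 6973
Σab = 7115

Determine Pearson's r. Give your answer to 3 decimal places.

r = (nΣab − ΣaΣb) / √[(nΣa² − (Σa)²)(nΣb² − (Σb)²)]
Numerator: 10×7115 − 303×243 = -2479
Denominator: √[(100670 − 91809)(69730 − 59049)] = √[8861 × 10681] = 9728.5323
r = -2479 / 9728.5323 ≈ -0.255

-0.255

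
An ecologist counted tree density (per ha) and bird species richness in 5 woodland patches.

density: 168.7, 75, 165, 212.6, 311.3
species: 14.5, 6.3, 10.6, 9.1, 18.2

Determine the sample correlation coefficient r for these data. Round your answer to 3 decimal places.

n = 5, Σx = 932.6, Σy = 58.7, Σx² = 203416.14, Σy² = 776.35, Σxy = 12267.97
nΣxy − ΣxΣy = 61339.85 − 54743.62 = 6596.23
nΣx² − (Σx)² = 1017080.7 − 869742.76 = 147337.94; nΣy² − (Σy)² = 3881.75 − 3445.69 = 436.06
r = 6596.23 / √(147337.94 × 436.06) = 6596.23 / 8015.4964 ≈ 0.823

0.823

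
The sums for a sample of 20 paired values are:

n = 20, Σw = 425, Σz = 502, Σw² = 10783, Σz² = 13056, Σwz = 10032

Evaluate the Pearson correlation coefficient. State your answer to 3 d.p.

-0.711

r = (nΣwz − ΣwΣz) / √[(nΣw² − (Σw)²)(nΣz² − (Σz)²)]
Numerator: 20×10032 − 425×502 = -12710
Denominator: √[(215660 − 180625)(261120 − 252004)] = √[35035 × 9116] = 17871.1796
r = -12710 / 17871.1796 ≈ -0.711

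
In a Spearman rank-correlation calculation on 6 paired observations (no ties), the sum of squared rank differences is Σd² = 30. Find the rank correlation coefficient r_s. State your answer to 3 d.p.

0.143

ρ = 1 − 6Σd² / [n(n²−1)] = 1 − 6×30 / (6×35)
  = 1 − 180/210 = 1 − 0.8571 ≈ 0.143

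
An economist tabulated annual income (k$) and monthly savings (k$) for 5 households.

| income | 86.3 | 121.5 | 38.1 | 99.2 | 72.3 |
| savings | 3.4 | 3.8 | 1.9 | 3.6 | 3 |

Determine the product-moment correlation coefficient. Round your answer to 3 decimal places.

0.967

n = 5, Σx = 417.4, Σy = 15.7, Σx² = 38729.48, Σy² = 51.57, Σxy = 1401.53
nΣxy − ΣxΣy = 7007.65 − 6553.18 = 454.47
nΣx² − (Σx)² = 193647.4 − 174222.76 = 19424.64; nΣy² − (Σy)² = 257.85 − 246.49 = 11.36
r = 454.47 / √(19424.64 × 11.36) = 454.47 / 469.7488 ≈ 0.967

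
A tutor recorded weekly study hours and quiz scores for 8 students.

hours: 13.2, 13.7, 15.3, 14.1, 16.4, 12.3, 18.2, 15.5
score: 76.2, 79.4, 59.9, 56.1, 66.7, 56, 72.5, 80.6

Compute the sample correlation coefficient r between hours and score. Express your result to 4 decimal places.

n = 8, Σx = 118.7, Σy = 547.4, Σx² = 1786.57, Σy² = 38183.52, Σxy = 8152.58
nΣxy − ΣxΣy = 65220.64 − 64976.38 = 244.26
nΣx² − (Σx)² = 14292.56 − 14089.69 = 202.87; nΣy² − (Σy)² = 305468.16 − 299646.76 = 5821.4
r = 244.26 / √(202.87 × 5821.4) = 244.26 / 1086.7325 ≈ 0.2248

0.2248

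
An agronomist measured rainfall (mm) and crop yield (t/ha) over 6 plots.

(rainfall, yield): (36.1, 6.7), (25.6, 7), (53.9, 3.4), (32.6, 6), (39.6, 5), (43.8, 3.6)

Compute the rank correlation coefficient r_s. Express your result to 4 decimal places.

-0.9429

Rank rainfall: 3, 1, 6, 2, 4, 5
Rank yield: 5, 6, 1, 4, 3, 2
d = rank(rainfall) − rank(yield): -2, -5, 5, -2, 1, 3; Σd² = 68
ρ = 1 − 6Σd² / [n(n²−1)] = 1 − 6×68 / (6×35) = 1 − 408/210 ≈ -0.9429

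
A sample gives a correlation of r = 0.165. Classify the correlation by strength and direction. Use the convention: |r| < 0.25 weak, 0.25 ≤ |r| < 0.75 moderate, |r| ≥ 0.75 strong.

r = 0.165 > 0 so the relationship is positive.
|r| = 0.165, which falls in the weak range.

weak positive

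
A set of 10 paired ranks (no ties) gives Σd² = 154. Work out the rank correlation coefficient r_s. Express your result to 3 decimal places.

0.067

ρ = 1 − 6Σd² / [n(n²−1)] = 1 − 6×154 / (10×99)
  = 1 − 924/990 = 1 − 0.9333 ≈ 0.067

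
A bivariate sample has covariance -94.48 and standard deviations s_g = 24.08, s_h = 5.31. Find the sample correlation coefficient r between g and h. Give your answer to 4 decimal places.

r = Cov(g,h) / (s_g · s_h) = -94.48 / (24.08 × 5.31)
  = -94.48 / 127.8648 ≈ -0.7389

-0.7389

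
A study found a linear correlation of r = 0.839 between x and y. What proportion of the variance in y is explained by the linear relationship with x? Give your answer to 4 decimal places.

r² = (0.839)² = 0.7039

0.7039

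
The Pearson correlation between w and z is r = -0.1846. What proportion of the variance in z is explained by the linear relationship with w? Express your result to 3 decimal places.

0.034

r² = (-0.1846)² = 0.034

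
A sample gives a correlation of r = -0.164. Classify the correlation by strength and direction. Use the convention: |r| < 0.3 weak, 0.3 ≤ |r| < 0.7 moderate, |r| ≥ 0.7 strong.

r = -0.164 < 0 so the relationship is negative.
|r| = 0.164, which falls in the weak range.

weak negative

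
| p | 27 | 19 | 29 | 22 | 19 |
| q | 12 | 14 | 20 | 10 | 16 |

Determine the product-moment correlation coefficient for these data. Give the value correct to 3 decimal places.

n = 5, Σp = 116, Σq = 72, Σp² = 2776, Σq² = 1096, Σpq = 1694
nΣpq − ΣpΣq = 8470 − 8352 = 118
nΣp² − (Σp)² = 13880 − 13456 = 424; nΣq² − (Σq)² = 5480 − 5184 = 296
r = 118 / √(424 × 296) = 118 / 354.2654 ≈ 0.333

0.333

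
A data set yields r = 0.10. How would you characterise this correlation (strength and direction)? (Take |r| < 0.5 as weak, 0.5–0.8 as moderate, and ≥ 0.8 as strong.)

r = 0.10 > 0 so the relationship is positive.
|r| = 0.10, which falls in the weak range.

weak positive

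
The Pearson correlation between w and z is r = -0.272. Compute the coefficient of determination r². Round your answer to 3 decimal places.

r² = (-0.272)² = 0.074

0.074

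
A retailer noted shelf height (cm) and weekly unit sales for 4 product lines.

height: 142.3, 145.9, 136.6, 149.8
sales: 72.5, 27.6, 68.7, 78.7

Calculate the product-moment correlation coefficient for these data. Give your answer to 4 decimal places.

-0.0924

n = 4, Σx = 574.6, Σy = 247.5, Σx² = 82635.7, Σy² = 16931.39, Σxy = 35517.27
nΣxy − ΣxΣy = 142069.08 − 142213.5 = -144.42
nΣx² − (Σx)² = 330542.8 − 330165.16 = 377.64; nΣy² − (Σy)² = 67725.56 − 61256.25 = 6469.31
r = -144.42 / √(377.64 × 6469.31) = -144.42 / 1563.0324 ≈ -0.0924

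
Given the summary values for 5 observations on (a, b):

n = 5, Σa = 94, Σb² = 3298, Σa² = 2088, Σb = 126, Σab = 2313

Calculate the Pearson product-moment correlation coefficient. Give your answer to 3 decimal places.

-0.281

r = (nΣab − ΣaΣb) / √[(nΣa² − (Σa)²)(nΣb² − (Σb)²)]
Numerator: 5×2313 − 94×126 = -279
Denominator: √[(10440 − 8836)(16490 − 15876)] = √[1604 × 614] = 992.3991
r = -279 / 992.3991 ≈ -0.281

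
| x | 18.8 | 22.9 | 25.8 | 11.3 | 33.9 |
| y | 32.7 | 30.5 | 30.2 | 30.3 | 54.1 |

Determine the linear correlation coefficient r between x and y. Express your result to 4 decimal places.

n = 5, Σx = 112.7, Σy = 177.8, Σx² = 2820.39, Σy² = 6756.48, Σxy = 4268.75
nΣxy − ΣxΣy = 21343.75 − 20038.06 = 1305.69
nΣx² − (Σx)² = 14101.95 − 12701.29 = 1400.66; nΣy² − (Σy)² = 33782.4 − 31612.84 = 2169.56
r = 1305.69 / √(1400.66 × 2169.56) = 1305.69 / 1743.2200 ≈ 0.7490

0.7490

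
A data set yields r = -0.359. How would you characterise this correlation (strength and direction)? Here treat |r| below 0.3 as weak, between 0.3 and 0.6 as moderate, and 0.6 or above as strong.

r = -0.359 < 0 so the relationship is negative.
|r| = 0.359, which falls in the moderate range.

moderate negative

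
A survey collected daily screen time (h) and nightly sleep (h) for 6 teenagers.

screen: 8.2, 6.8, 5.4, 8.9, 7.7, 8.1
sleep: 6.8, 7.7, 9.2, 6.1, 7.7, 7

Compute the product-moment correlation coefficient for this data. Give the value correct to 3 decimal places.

-0.971

n = 6, Σx = 45.1, Σy = 44.5, Σx² = 346.75, Σy² = 335.67, Σxy = 328.08
nΣxy − ΣxΣy = 1968.48 − 2006.95 = -38.47
nΣx² − (Σx)² = 2080.5 − 2034.01 = 46.49; nΣy² − (Σy)² = 2014.02 − 1980.25 = 33.77
r = -38.47 / √(46.49 × 33.77) = -38.47 / 39.6228 ≈ -0.971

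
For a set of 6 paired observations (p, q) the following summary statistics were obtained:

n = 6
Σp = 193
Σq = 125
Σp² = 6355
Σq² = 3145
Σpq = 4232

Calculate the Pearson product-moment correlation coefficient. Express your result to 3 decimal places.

0.749

r = (nΣpq − ΣpΣq) / √[(nΣp² − (Σp)²)(nΣq² − (Σq)²)]
Numerator: 6×4232 − 193×125 = 1267
Denominator: √[(38130 − 37249)(18870 − 15625)] = √[881 × 3245] = 1690.8119
r = 1267 / 1690.8119 ≈ 0.749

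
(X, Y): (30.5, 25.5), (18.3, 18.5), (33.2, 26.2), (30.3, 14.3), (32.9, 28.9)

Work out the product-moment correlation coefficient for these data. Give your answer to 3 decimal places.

0.518

n = 5, ΣX = 145.2, ΣY = 113.4, ΣX² = 4367.88, ΣY² = 2718.64, ΣXY = 3370.24
nΣXY − ΣXΣY = 16851.2 − 16465.68 = 385.52
nΣX² − (ΣX)² = 21839.4 − 21083.04 = 756.36; nΣY² − (ΣY)² = 13593.2 − 12859.56 = 733.64
r = 385.52 / √(756.36 × 733.64) = 385.52 / 744.9134 ≈ 0.518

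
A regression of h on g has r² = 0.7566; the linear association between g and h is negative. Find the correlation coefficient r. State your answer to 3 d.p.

-0.870

|r| = √0.7566 = 0.870
The association is negative, so r = −0.870.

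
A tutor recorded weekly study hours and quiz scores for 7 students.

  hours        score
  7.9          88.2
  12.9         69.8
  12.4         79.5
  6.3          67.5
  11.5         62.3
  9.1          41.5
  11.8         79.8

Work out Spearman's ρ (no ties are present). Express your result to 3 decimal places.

Rank hours: 2, 7, 6, 1, 4, 3, 5
Rank score: 7, 4, 5, 3, 2, 1, 6
d = rank(hours) − rank(score): -5, 3, 1, -2, 2, 2, -1; Σd² = 48
ρ = 1 − 6Σd² / [n(n²−1)] = 1 − 6×48 / (7×48) = 1 − 288/336 ≈ 0.143

0.143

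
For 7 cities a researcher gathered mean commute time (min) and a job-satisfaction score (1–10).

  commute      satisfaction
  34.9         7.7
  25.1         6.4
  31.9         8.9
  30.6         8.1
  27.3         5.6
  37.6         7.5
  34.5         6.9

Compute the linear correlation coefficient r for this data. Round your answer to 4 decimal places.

n = 7, Σx = 221.9, Σy = 51.1, Σx² = 7151.29, Σy² = 380.29, Σxy = 1634.07
nΣxy − ΣxΣy = 11438.49 − 11339.09 = 99.4
nΣx² − (Σx)² = 50059.03 − 49239.61 = 819.42; nΣy² − (Σy)² = 2662.03 − 2611.21 = 50.82
r = 99.4 / √(819.42 × 50.82) = 99.4 / 204.0660 ≈ 0.4871

0.4871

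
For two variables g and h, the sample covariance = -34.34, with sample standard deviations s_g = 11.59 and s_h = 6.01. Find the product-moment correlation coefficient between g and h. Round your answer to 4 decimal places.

-0.4930

r = Cov(g,h) / (s_g · s_h) = -34.34 / (11.59 × 6.01)
  = -34.34 / 69.6559 ≈ -0.4930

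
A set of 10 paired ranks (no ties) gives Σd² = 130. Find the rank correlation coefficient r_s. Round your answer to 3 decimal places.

ρ = 1 − 6Σd² / [n(n²−1)] = 1 − 6×130 / (10×99)
  = 1 − 780/990 = 1 − 0.7879 ≈ 0.212

0.212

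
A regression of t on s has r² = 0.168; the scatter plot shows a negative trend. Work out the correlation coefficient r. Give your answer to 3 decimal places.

-0.410

|r| = √0.168 = 0.410
The association is negative, so r = −0.410.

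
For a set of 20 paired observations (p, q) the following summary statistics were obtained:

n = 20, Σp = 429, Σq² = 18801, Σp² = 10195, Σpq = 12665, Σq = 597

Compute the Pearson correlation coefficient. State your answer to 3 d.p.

-0.143

r = (nΣpq − ΣpΣq) / √[(nΣp² − (Σp)²)(nΣq² − (Σq)²)]
Numerator: 20×12665 − 429×597 = -2813
Denominator: √[(203900 − 184041)(376020 − 356409)] = √[19859 × 19611] = 19734.6104
r = -2813 / 19734.6104 ≈ -0.143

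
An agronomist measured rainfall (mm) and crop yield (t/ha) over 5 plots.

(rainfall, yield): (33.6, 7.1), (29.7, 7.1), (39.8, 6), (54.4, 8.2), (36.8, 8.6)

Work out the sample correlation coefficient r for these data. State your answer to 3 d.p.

0.334

n = 5, Σx = 194.3, Σy = 37, Σx² = 7908.69, Σy² = 278.02, Σxy = 1450.79
nΣxy − ΣxΣy = 7253.95 − 7189.1 = 64.85
nΣx² − (Σx)² = 39543.45 − 37752.49 = 1790.96; nΣy² − (Σy)² = 1390.1 − 1369 = 21.1
r = 64.85 / √(1790.96 × 21.1) = 64.85 / 194.3946 ≈ 0.334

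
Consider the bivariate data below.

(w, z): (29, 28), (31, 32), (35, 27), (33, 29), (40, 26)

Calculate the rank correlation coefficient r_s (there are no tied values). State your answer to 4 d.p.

Rank w: 1, 2, 4, 3, 5
Rank z: 3, 5, 2, 4, 1
d = rank(w) − rank(z): -2, -3, 2, -1, 4; Σd² = 34
ρ = 1 − 6Σd² / [n(n²−1)] = 1 − 6×34 / (5×24) = 1 − 204/120 ≈ -0.7000

-0.7000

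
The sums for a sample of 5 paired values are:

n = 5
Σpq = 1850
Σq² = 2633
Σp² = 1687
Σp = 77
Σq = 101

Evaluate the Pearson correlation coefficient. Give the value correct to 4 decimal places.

0.5405

r = (nΣpq − ΣpΣq) / √[(nΣp² − (Σp)²)(nΣq² − (Σq)²)]
Numerator: 5×1850 − 77×101 = 1473
Denominator: √[(8435 − 5929)(13165 − 10201)] = √[2506 × 2964] = 2725.3961
r = 1473 / 2725.3961 ≈ 0.5405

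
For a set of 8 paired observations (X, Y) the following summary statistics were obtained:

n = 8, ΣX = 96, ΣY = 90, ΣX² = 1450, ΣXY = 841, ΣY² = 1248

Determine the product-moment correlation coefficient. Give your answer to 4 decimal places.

-0.9022

r = (nΣXY − ΣXΣY) / √[(nΣX² − (ΣX)²)(nΣY² − (ΣY)²)]
Numerator: 8×841 − 96×90 = -1912
Denominator: √[(11600 − 9216)(9984 − 8100)] = √[2384 × 1884] = 2119.3055
r = -1912 / 2119.3055 ≈ -0.9022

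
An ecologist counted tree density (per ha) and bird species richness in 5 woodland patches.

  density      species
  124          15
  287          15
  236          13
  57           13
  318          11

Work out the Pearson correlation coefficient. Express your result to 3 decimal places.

-0.301

n = 5, Σx = 1022, Σy = 67, Σx² = 257814, Σy² = 909, Σxy = 13472
nΣxy − ΣxΣy = 67360 − 68474 = -1114
nΣx² − (Σx)² = 1289070 − 1044484 = 244586; nΣy² − (Σy)² = 4545 − 4489 = 56
r = -1114 / √(244586 × 56) = -1114 / 3700.9210 ≈ -0.301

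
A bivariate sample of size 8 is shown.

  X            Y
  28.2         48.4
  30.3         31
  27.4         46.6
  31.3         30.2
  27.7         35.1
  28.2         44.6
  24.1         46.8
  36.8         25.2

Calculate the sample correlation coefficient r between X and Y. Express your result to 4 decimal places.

-0.8185

n = 8, ΣX = 234, ΣY = 307.9, ΣX² = 6941.36, ΣY² = 12433.61, ΣXY = 8811.51
nΣXY − ΣXΣY = 70492.08 − 72048.6 = -1556.52
nΣX² − (ΣX)² = 55530.88 − 54756 = 774.88; nΣY² − (ΣY)² = 99468.88 − 94802.41 = 4666.47
r = -1556.52 / √(774.88 × 4666.47) = -1556.52 / 1901.5663 ≈ -0.8185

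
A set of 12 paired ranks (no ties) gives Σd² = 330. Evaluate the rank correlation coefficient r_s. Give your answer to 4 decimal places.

ρ = 1 − 6Σd² / [n(n²−1)] = 1 − 6×330 / (12×143)
  = 1 − 1980/1716 = 1 − 1.15385 ≈ -0.1538

-0.1538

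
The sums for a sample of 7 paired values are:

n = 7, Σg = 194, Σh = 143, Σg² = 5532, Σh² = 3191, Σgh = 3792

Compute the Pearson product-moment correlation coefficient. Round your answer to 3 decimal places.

-0.836

r = (nΣgh − ΣgΣh) / √[(nΣg² − (Σg)²)(nΣh² − (Σh)²)]
Numerator: 7×3792 − 194×143 = -1198
Denominator: √[(38724 − 37636)(22337 − 20449)] = √[1088 × 1888] = 1433.2285
r = -1198 / 1433.2285 ≈ -0.836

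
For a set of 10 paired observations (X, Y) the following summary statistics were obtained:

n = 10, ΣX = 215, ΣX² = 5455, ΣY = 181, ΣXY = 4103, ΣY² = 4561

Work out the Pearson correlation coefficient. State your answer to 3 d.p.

0.204

r = (nΣXY − ΣXΣY) / √[(nΣX² − (ΣX)²)(nΣY² − (ΣY)²)]
Numerator: 10×4103 − 215×181 = 2115
Denominator: √[(54550 − 46225)(45610 − 32761)] = √[8325 × 12849] = 10342.5299
r = 2115 / 10342.5299 ≈ 0.204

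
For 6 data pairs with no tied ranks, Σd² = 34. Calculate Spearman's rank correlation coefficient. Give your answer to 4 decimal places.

ρ = 1 − 6Σd² / [n(n²−1)] = 1 − 6×34 / (6×35)
  = 1 − 204/210 = 1 − 0.97143 ≈ 0.0286

0.0286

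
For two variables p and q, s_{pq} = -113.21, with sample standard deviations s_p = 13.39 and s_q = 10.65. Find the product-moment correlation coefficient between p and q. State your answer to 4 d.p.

-0.7939

r = Cov(p,q) / (s_p · s_q) = -113.21 / (13.39 × 10.65)
  = -113.21 / 142.6035 ≈ -0.7939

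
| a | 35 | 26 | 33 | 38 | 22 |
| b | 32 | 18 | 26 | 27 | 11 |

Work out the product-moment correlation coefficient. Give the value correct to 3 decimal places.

n = 5, Σa = 154, Σb = 114, Σa² = 4918, Σb² = 2874, Σab = 3714
nΣab − ΣaΣb = 18570 − 17556 = 1014
nΣa² − (Σa)² = 24590 − 23716 = 874; nΣb² − (Σb)² = 14370 − 12996 = 1374
r = 1014 / √(874 × 1374) = 1014 / 1095.8449 ≈ 0.925

0.925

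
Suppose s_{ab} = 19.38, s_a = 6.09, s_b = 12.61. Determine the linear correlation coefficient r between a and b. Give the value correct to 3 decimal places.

0.252

r = Cov(a,b) / (s_a · s_b) = 19.38 / (6.09 × 12.61)
  = 19.38 / 76.7949 ≈ 0.252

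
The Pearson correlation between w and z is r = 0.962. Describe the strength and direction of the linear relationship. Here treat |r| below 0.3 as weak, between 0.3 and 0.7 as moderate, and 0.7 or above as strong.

r = 0.962 > 0 so the relationship is positive.
|r| = 0.962, which falls in the strong range.

strong positive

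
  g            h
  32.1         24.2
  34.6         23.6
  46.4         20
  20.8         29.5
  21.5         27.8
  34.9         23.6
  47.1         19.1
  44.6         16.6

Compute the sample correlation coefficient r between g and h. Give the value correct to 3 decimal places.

n = 8, Σg = 282, Σh = 184.4, Σg² = 10701, Σh² = 4383.02, Σgh = 6196.29
nΣgh − ΣgΣh = 49570.32 − 52000.8 = -2430.48
nΣg² − (Σg)² = 85608 − 79524 = 6084; nΣh² − (Σh)² = 35064.16 − 34003.36 = 1060.8
r = -2430.48 / √(6084 × 1060.8) = -2430.48 / 2540.4541 ≈ -0.957

-0.957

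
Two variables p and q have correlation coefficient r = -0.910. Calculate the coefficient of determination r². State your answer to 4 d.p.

r² = (-0.910)² = 0.8281

0.8281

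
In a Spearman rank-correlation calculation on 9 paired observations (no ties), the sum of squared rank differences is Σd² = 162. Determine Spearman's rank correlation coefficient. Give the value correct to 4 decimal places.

ρ = 1 − 6Σd² / [n(n²−1)] = 1 − 6×162 / (9×80)
  = 1 − 972/720 = 1 − 1.35000 ≈ -0.3500

-0.3500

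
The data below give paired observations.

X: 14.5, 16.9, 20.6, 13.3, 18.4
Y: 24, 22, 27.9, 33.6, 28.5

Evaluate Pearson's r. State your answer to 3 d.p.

n = 5, ΣX = 83.7, ΣY = 136, ΣX² = 1435.67, ΣY² = 3779.62, ΣXY = 2265.82
nΣXY − ΣXΣY = 11329.1 − 11383.2 = -54.1
nΣX² − (ΣX)² = 7178.35 − 7005.69 = 172.66; nΣY² − (ΣY)² = 18898.1 − 18496 = 402.1
r = -54.1 / √(172.66 × 402.1) = -54.1 / 263.4893 ≈ -0.205

-0.205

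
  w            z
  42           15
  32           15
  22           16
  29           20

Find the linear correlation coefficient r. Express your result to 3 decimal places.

n = 4, Σw = 125, Σz = 66, Σw² = 4113, Σz² = 1106, Σwz = 2042
nΣwz − ΣwΣz = 8168 − 8250 = -82
nΣw² − (Σw)² = 16452 − 15625 = 827; nΣz² − (Σz)² = 4424 − 4356 = 68
r = -82 / √(827 × 68) = -82 / 237.1413 ≈ -0.346

-0.346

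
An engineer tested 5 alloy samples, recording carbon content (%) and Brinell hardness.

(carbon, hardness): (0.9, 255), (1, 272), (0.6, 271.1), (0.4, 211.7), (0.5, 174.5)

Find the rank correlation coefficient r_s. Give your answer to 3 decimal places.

0.800

Rank carbon: 4, 5, 3, 1, 2
Rank hardness: 3, 5, 4, 2, 1
d = rank(carbon) − rank(hardness): 1, 0, -1, -1, 1; Σd² = 4
ρ = 1 − 6Σd² / [n(n²−1)] = 1 − 6×4 / (5×24) = 1 − 24/120 ≈ 0.800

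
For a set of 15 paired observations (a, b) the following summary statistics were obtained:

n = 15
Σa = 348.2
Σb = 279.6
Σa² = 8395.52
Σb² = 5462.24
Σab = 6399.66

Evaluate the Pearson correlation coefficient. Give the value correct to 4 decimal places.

-0.3244

r = (nΣab − ΣaΣb) / √[(nΣa² − (Σa)²)(nΣb² − (Σb)²)]
Numerator: 15×6399.66 − 348.2×279.6 = -1361.82
Denominator: √[(125932.8 − 121243.24)(81933.6 − 78176.16)] = √[4689.56 × 3757.44] = 4197.7066
r = -1361.82 / 4197.7066 ≈ -0.3244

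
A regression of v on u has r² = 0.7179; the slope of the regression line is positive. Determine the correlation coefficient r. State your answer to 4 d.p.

|r| = √0.7179 = 0.8473
The association is positive, so r = 0.8473.

0.8473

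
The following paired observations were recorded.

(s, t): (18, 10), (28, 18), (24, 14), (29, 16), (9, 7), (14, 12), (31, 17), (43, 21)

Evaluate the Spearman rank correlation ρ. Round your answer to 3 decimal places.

0.905

Rank s: 3, 5, 4, 6, 1, 2, 7, 8
Rank t: 2, 7, 4, 5, 1, 3, 6, 8
d = rank(s) − rank(t): 1, -2, 0, 1, 0, -1, 1, 0; Σd² = 8
ρ = 1 − 6Σd² / [n(n²−1)] = 1 − 6×8 / (8×63) = 1 − 48/504 ≈ 0.905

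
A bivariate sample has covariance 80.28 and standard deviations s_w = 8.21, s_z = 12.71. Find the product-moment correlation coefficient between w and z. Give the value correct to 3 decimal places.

0.769

r = Cov(w,z) / (s_w · s_z) = 80.28 / (8.21 × 12.71)
  = 80.28 / 104.3491 ≈ 0.769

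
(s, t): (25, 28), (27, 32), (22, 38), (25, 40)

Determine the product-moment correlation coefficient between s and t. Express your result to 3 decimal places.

n = 4, Σs = 99, Σt = 138, Σs² = 2463, Σt² = 4852, Σst = 3400
nΣst − ΣsΣt = 13600 − 13662 = -62
nΣs² − (Σs)² = 9852 − 9801 = 51; nΣt² − (Σt)² = 19408 − 19044 = 364
r = -62 / √(51 × 364) = -62 / 136.2498 ≈ -0.455

-0.455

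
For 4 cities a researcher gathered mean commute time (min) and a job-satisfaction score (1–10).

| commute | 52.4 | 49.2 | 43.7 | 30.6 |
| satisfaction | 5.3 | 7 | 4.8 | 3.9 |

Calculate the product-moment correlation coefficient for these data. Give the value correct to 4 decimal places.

0.7386

n = 4, Σx = 175.9, Σy = 21, Σx² = 8012.45, Σy² = 115.34, Σxy = 951.22
nΣxy − ΣxΣy = 3804.88 − 3693.9 = 110.98
nΣx² − (Σx)² = 32049.8 − 30940.81 = 1108.99; nΣy² − (Σy)² = 461.36 − 441 = 20.36
r = 110.98 / √(1108.99 × 20.36) = 110.98 / 150.2632 ≈ 0.7386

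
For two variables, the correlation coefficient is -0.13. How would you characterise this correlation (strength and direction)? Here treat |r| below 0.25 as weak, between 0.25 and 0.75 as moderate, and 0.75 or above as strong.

r = -0.13 < 0 so the relationship is negative.
|r| = 0.13, which falls in the weak range.

weak negative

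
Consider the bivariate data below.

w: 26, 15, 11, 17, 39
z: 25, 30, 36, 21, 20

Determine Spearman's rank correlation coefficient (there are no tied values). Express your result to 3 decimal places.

Rank w: 4, 2, 1, 3, 5
Rank z: 3, 4, 5, 2, 1
d = rank(w) − rank(z): 1, -2, -4, 1, 4; Σd² = 38
ρ = 1 − 6Σd² / [n(n²−1)] = 1 − 6×38 / (5×24) = 1 − 228/120 ≈ -0.900

-0.900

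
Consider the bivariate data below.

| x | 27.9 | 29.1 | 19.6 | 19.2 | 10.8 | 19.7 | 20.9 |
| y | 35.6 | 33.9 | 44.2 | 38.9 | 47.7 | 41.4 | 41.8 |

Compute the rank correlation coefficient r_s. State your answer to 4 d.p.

Rank x: 6, 7, 3, 2, 1, 4, 5
Rank y: 2, 1, 6, 3, 7, 4, 5
d = rank(x) − rank(y): 4, 6, -3, -1, -6, 0, 0; Σd² = 98
ρ = 1 − 6Σd² / [n(n²−1)] = 1 − 6×98 / (7×48) = 1 − 588/336 ≈ -0.7500

-0.7500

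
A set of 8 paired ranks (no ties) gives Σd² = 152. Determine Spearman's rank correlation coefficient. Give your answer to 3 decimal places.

ρ = 1 − 6Σd² / [n(n²−1)] = 1 − 6×152 / (8×63)
  = 1 − 912/504 = 1 − 1.8095 ≈ -0.810

-0.810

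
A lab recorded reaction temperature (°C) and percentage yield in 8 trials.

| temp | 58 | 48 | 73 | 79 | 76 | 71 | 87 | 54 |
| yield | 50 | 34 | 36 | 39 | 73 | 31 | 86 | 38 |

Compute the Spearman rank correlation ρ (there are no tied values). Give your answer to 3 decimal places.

0.619

Rank temp: 3, 1, 5, 7, 6, 4, 8, 2
Rank yield: 6, 2, 3, 5, 7, 1, 8, 4
d = rank(temp) − rank(yield): -3, -1, 2, 2, -1, 3, 0, -2; Σd² = 32
ρ = 1 − 6Σd² / [n(n²−1)] = 1 − 6×32 / (8×63) = 1 − 192/504 ≈ 0.619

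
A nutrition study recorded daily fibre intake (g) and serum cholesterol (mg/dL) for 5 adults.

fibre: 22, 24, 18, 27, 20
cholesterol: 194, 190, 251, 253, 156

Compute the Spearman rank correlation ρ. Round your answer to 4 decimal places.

Rank fibre: 3, 4, 1, 5, 2
Rank cholesterol: 3, 2, 4, 5, 1
d = rank(fibre) − rank(cholesterol): 0, 2, -3, 0, 1; Σd² = 14
ρ = 1 − 6Σd² / [n(n²−1)] = 1 − 6×14 / (5×24) = 1 − 84/120 ≈ 0.3000

0.3000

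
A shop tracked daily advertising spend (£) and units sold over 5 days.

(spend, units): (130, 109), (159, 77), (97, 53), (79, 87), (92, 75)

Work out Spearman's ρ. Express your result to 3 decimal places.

Rank spend: 4, 5, 3, 1, 2
Rank units: 5, 3, 1, 4, 2
d = rank(spend) − rank(units): -1, 2, 2, -3, 0; Σd² = 18
ρ = 1 − 6Σd² / [n(n²−1)] = 1 − 6×18 / (5×24) = 1 − 108/120 ≈ 0.100

0.100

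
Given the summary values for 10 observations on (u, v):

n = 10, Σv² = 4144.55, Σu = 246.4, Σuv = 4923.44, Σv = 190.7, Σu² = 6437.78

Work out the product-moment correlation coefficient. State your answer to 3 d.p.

0.521

r = (nΣuv − ΣuΣv) / √[(nΣu² − (Σu)²)(nΣv² − (Σv)²)]
Numerator: 10×4923.44 − 246.4×190.7 = 2245.92
Denominator: √[(64377.8 − 60712.96)(41445.5 − 36366.49)] = √[3664.84 × 5079.01] = 4314.3666
r = 2245.92 / 4314.3666 ≈ 0.521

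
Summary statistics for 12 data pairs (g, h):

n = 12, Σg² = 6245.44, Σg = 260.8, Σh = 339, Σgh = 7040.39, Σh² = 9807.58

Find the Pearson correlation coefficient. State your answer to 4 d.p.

-0.8963

r = (nΣgh − ΣgΣh) / √[(nΣg² − (Σg)²)(nΣh² − (Σh)²)]
Numerator: 12×7040.39 − 260.8×339 = -3926.52
Denominator: √[(74945.28 − 68016.64)(117690.96 − 114921)] = √[6928.64 × 2769.96] = 4380.8738
r = -3926.52 / 4380.8738 ≈ -0.8963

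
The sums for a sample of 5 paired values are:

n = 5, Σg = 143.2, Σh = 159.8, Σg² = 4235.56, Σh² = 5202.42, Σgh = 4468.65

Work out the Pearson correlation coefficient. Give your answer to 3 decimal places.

r = (nΣgh − ΣgΣh) / √[(nΣg² − (Σg)²)(nΣh² − (Σh)²)]
Numerator: 5×4468.65 − 143.2×159.8 = -540.11
Denominator: √[(21177.8 − 20506.24)(26012.1 − 25536.04)] = √[671.56 × 476.06] = 565.4227
r = -540.11 / 565.4227 ≈ -0.955

-0.955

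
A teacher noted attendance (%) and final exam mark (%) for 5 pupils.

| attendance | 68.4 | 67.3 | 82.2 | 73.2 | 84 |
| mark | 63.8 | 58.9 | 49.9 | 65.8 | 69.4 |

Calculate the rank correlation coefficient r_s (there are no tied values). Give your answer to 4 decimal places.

0.4000

Rank attendance: 2, 1, 4, 3, 5
Rank mark: 3, 2, 1, 4, 5
d = rank(attendance) − rank(mark): -1, -1, 3, -1, 0; Σd² = 12
ρ = 1 − 6Σd² / [n(n²−1)] = 1 − 6×12 / (5×24) = 1 − 72/120 ≈ 0.4000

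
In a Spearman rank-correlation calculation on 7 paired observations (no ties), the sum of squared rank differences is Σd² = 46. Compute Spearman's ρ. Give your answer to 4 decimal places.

ρ = 1 − 6Σd² / [n(n²−1)] = 1 − 6×46 / (7×48)
  = 1 − 276/336 = 1 − 0.82143 ≈ 0.1786

0.1786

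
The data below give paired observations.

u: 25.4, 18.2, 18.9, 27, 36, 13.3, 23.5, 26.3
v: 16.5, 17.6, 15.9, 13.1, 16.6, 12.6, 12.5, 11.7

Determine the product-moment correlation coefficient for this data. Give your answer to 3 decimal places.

n = 8, Σu = 188.6, Σv = 116.5, Σu² = 4779.44, Σv² = 1733.89, Σuv = 2760.27
nΣuv − ΣuΣv = 22082.16 − 21971.9 = 110.26
nΣu² − (Σu)² = 38235.52 − 35569.96 = 2665.56; nΣv² − (Σv)² = 13871.12 − 13572.25 = 298.87
r = 110.26 / √(2665.56 × 298.87) = 110.26 / 892.5558 ≈ 0.124

0.124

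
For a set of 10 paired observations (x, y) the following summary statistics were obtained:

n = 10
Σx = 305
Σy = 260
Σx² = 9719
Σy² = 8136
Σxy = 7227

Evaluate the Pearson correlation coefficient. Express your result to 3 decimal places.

r = (nΣxy − ΣxΣy) / √[(nΣx² − (Σx)²)(nΣy² − (Σy)²)]
Numerator: 10×7227 − 305×260 = -7030
Denominator: √[(97190 − 93025)(81360 − 67600)] = √[4165 × 13760] = 7570.3633
r = -7030 / 7570.3633 ≈ -0.929

-0.929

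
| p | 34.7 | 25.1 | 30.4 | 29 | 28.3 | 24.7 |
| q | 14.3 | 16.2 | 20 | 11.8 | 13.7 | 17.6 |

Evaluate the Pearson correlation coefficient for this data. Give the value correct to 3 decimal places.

-0.200

n = 6, Σp = 172.2, Σq = 93.6, Σp² = 5010.24, Σq² = 1503.62, Σpq = 2675.46
nΣpq − ΣpΣq = 16052.76 − 16117.92 = -65.16
nΣp² − (Σp)² = 30061.44 − 29652.84 = 408.6; nΣq² − (Σq)² = 9021.72 − 8760.96 = 260.76
r = -65.16 / √(408.6 × 260.76) = -65.16 / 326.4147 ≈ -0.200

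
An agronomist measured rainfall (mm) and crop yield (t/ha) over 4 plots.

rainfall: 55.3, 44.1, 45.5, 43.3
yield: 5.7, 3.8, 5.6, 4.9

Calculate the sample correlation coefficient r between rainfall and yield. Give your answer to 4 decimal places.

0.5982

n = 4, Σx = 188.2, Σy = 20, Σx² = 8948.04, Σy² = 102.3, Σxy = 949.76
nΣxy − ΣxΣy = 3799.04 − 3764 = 35.04
nΣx² − (Σx)² = 35792.16 − 35419.24 = 372.92; nΣy² − (Σy)² = 409.2 − 400 = 9.2
r = 35.04 / √(372.92 × 9.2) = 35.04 / 58.5736 ≈ 0.5982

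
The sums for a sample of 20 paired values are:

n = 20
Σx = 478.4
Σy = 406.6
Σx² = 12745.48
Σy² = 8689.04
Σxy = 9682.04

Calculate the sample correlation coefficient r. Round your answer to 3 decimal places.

r = (nΣxy − ΣxΣy) / √[(nΣx² − (Σx)²)(nΣy² − (Σy)²)]
Numerator: 20×9682.04 − 478.4×406.6 = -876.64
Denominator: √[(254909.6 − 228866.56)(173780.8 − 165323.56)] = √[26043.04 × 8457.24] = 14840.8975
r = -876.64 / 14840.8975 ≈ -0.059

-0.059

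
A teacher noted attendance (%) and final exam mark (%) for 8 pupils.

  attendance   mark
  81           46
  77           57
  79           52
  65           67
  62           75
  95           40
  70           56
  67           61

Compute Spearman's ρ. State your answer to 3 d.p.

-0.976

Rank attendance: 7, 5, 6, 2, 1, 8, 4, 3
Rank mark: 2, 5, 3, 7, 8, 1, 4, 6
d = rank(attendance) − rank(mark): 5, 0, 3, -5, -7, 7, 0, -3; Σd² = 166
ρ = 1 − 6Σd² / [n(n²−1)] = 1 − 6×166 / (8×63) = 1 − 996/504 ≈ -0.976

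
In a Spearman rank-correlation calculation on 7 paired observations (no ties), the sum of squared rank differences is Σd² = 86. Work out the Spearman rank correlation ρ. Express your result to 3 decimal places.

-0.536

ρ = 1 − 6Σd² / [n(n²−1)] = 1 − 6×86 / (7×48)
  = 1 − 516/336 = 1 − 1.5357 ≈ -0.536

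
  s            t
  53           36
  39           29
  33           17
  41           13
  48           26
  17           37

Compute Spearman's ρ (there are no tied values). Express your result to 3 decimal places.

Rank s: 6, 3, 2, 4, 5, 1
Rank t: 5, 4, 2, 1, 3, 6
d = rank(s) − rank(t): 1, -1, 0, 3, 2, -5; Σd² = 40
ρ = 1 − 6Σd² / [n(n²−1)] = 1 − 6×40 / (6×35) = 1 − 240/210 ≈ -0.143

-0.143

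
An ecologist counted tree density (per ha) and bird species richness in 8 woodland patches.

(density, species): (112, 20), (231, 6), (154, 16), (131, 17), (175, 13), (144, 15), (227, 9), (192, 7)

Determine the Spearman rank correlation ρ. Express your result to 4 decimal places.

-0.9524

Rank density: 1, 8, 4, 2, 5, 3, 7, 6
Rank species: 8, 1, 6, 7, 4, 5, 3, 2
d = rank(density) − rank(species): -7, 7, -2, -5, 1, -2, 4, 4; Σd² = 164
ρ = 1 − 6Σd² / [n(n²−1)] = 1 − 6×164 / (8×63) = 1 − 984/504 ≈ -0.9524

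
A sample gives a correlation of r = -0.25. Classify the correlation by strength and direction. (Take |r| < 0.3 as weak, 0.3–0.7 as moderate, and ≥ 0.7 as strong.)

weak negative

r = -0.25 < 0 so the relationship is negative.
|r| = 0.25, which falls in the weak range.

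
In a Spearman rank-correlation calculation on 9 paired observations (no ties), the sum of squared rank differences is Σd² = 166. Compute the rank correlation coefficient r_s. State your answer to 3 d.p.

-0.383

ρ = 1 − 6Σd² / [n(n²−1)] = 1 − 6×166 / (9×80)
  = 1 − 996/720 = 1 − 1.3833 ≈ -0.383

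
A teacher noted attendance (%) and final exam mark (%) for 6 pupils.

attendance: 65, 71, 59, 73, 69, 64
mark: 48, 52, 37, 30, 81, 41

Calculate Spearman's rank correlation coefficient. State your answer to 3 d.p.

0.086

Rank attendance: 3, 5, 1, 6, 4, 2
Rank mark: 4, 5, 2, 1, 6, 3
d = rank(attendance) − rank(mark): -1, 0, -1, 5, -2, -1; Σd² = 32
ρ = 1 − 6Σd² / [n(n²−1)] = 1 − 6×32 / (6×35) = 1 − 192/210 ≈ 0.086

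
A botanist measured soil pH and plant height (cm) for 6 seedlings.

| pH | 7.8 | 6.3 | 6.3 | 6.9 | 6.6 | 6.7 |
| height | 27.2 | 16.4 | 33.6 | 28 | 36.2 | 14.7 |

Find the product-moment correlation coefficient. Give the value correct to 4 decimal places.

0.0609

n = 6, Σx = 40.6, Σy = 156.1, Σx² = 276.28, Σy² = 4448.29, Σxy = 1057.77
nΣxy − ΣxΣy = 6346.62 − 6337.66 = 8.96
nΣx² − (Σx)² = 1657.68 − 1648.36 = 9.32; nΣy² − (Σy)² = 26689.74 − 24367.21 = 2322.53
r = 8.96 / √(9.32 × 2322.53) = 8.96 / 147.1257 ≈ 0.0609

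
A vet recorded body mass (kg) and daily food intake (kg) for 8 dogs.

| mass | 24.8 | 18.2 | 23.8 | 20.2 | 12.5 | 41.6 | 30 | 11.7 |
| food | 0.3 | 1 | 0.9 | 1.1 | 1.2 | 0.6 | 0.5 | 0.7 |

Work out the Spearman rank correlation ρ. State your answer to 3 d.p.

-0.643

Rank mass: 6, 3, 5, 4, 2, 8, 7, 1
Rank food: 1, 6, 5, 7, 8, 3, 2, 4
d = rank(mass) − rank(food): 5, -3, 0, -3, -6, 5, 5, -3; Σd² = 138
ρ = 1 − 6Σd² / [n(n²−1)] = 1 − 6×138 / (8×63) = 1 − 828/504 ≈ -0.643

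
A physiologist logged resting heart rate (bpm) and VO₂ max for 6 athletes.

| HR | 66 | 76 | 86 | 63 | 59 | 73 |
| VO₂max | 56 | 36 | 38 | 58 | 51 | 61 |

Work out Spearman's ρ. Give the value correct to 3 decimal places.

-0.429

Rank HR: 3, 5, 6, 2, 1, 4
Rank VO₂max: 4, 1, 2, 5, 3, 6
d = rank(HR) − rank(VO₂max): -1, 4, 4, -3, -2, -2; Σd² = 50
ρ = 1 − 6Σd² / [n(n²−1)] = 1 − 6×50 / (6×35) = 1 − 300/210 ≈ -0.429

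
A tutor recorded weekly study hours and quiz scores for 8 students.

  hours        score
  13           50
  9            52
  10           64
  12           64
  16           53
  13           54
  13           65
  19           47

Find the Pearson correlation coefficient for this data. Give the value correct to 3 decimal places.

-0.499

n = 8, Σx = 105, Σy = 449, Σx² = 1449, Σy² = 25555, Σxy = 5814
nΣxy − ΣxΣy = 46512 − 47145 = -633
nΣx² − (Σx)² = 11592 − 11025 = 567; nΣy² − (Σy)² = 204440 − 201601 = 2839
r = -633 / √(567 × 2839) = -633 / 1268.7447 ≈ -0.499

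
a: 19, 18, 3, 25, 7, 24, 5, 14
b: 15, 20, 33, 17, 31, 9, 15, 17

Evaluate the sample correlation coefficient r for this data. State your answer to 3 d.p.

n = 8, Σa = 115, Σb = 157, Σa² = 2165, Σb² = 3559, Σab = 1915
nΣab − ΣaΣb = 15320 − 18055 = -2735
nΣa² − (Σa)² = 17320 − 13225 = 4095; nΣb² − (Σb)² = 28472 − 24649 = 3823
r = -2735 / √(4095 × 3823) = -2735 / 3956.6634 ≈ -0.691

-0.691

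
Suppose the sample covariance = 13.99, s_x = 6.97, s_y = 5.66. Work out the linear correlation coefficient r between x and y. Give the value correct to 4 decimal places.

r = Cov(x,y) / (s_x · s_y) = 13.99 / (6.97 × 5.66)
  = 13.99 / 39.4502 ≈ 0.3546

0.3546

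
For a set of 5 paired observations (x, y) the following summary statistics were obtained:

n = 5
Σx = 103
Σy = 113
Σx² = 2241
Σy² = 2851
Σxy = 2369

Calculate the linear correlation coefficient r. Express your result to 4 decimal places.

0.2189

r = (nΣxy − ΣxΣy) / √[(nΣx² − (Σx)²)(nΣy² − (Σy)²)]
Numerator: 5×2369 − 103×113 = 206
Denominator: √[(11205 − 10609)(14255 − 12769)] = √[596 × 1486] = 941.0930
r = 206 / 941.0930 ≈ 0.2189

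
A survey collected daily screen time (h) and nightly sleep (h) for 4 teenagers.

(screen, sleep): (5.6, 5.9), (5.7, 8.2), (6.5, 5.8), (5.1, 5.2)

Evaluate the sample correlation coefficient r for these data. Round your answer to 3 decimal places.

n = 4, Σx = 22.9, Σy = 25.1, Σx² = 132.11, Σy² = 162.73, Σxy = 144
nΣxy − ΣxΣy = 576 − 574.79 = 1.21
nΣx² − (Σx)² = 528.44 − 524.41 = 4.03; nΣy² − (Σy)² = 650.92 − 630.01 = 20.91
r = 1.21 / √(4.03 × 20.91) = 1.21 / 9.1797 ≈ 0.132

0.132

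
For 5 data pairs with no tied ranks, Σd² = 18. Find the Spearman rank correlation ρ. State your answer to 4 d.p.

0.1000

ρ = 1 − 6Σd² / [n(n²−1)] = 1 − 6×18 / (5×24)
  = 1 − 108/120 = 1 − 0.90000 ≈ 0.1000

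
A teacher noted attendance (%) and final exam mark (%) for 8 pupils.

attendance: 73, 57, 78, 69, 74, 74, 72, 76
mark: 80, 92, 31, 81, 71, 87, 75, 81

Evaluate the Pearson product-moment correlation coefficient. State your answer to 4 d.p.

n = 8, Σx = 573, Σy = 598, Σx² = 41335, Σy² = 47182, Σxy = 42339
nΣxy − ΣxΣy = 338712 − 342654 = -3942
nΣx² − (Σx)² = 330680 − 328329 = 2351; nΣy² − (Σy)² = 377456 − 357604 = 19852
r = -3942 / √(2351 × 19852) = -3942 / 6831.6947 ≈ -0.5770

-0.5770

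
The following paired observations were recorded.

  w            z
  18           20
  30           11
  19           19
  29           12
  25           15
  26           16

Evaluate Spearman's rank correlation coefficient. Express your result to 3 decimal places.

Rank w: 1, 6, 2, 5, 3, 4
Rank z: 6, 1, 5, 2, 3, 4
d = rank(w) − rank(z): -5, 5, -3, 3, 0, 0; Σd² = 68
ρ = 1 − 6Σd² / [n(n²−1)] = 1 − 6×68 / (6×35) = 1 − 408/210 ≈ -0.943

-0.943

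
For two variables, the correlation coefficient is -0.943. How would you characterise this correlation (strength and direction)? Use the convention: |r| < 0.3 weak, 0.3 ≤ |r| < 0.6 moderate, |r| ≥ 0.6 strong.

r = -0.943 < 0 so the relationship is negative.
|r| = 0.943, which falls in the strong range.

strong negative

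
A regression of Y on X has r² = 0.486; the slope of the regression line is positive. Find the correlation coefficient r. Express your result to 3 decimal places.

0.697

|r| = √0.486 = 0.697
The association is positive, so r = 0.697.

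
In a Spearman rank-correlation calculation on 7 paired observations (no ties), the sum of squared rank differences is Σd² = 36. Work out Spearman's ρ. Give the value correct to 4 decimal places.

ρ = 1 − 6Σd² / [n(n²−1)] = 1 − 6×36 / (7×48)
  = 1 − 216/336 = 1 − 0.64286 ≈ 0.3571

0.3571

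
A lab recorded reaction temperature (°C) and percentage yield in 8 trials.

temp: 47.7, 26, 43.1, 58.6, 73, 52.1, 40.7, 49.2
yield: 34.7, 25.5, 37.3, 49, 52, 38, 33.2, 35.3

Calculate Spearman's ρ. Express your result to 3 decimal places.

Rank temp: 4, 1, 3, 7, 8, 6, 2, 5
Rank yield: 3, 1, 5, 7, 8, 6, 2, 4
d = rank(temp) − rank(yield): 1, 0, -2, 0, 0, 0, 0, 1; Σd² = 6
ρ = 1 − 6Σd² / [n(n²−1)] = 1 − 6×6 / (8×63) = 1 − 36/504 ≈ 0.929

0.929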